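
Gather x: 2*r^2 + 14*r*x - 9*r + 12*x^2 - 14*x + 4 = 2*r^2 - 9*r + 12*x^2 + x*(14*r - 14) + 4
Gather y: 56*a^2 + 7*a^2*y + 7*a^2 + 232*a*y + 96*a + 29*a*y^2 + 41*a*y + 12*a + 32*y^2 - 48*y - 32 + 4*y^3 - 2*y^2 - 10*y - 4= 63*a^2 + 108*a + 4*y^3 + y^2*(29*a + 30) + y*(7*a^2 + 273*a - 58) - 36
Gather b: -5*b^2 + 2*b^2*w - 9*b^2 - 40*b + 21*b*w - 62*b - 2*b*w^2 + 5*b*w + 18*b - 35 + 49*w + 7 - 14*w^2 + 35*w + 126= b^2*(2*w - 14) + b*(-2*w^2 + 26*w - 84) - 14*w^2 + 84*w + 98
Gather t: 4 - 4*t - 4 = -4*t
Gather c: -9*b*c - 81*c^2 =-9*b*c - 81*c^2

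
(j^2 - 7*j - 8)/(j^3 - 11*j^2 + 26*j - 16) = (j + 1)/(j^2 - 3*j + 2)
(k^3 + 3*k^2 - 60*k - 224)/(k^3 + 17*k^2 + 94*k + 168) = (k - 8)/(k + 6)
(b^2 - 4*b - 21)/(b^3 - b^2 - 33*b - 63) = 1/(b + 3)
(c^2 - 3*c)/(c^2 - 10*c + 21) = c/(c - 7)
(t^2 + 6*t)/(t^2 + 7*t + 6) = t/(t + 1)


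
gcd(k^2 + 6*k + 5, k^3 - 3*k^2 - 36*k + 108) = 1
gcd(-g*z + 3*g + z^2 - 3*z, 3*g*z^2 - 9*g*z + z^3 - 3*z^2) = z - 3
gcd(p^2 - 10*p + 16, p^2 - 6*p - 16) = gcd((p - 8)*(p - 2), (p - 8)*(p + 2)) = p - 8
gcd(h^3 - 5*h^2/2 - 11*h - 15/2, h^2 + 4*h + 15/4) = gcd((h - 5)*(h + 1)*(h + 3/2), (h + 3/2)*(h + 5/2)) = h + 3/2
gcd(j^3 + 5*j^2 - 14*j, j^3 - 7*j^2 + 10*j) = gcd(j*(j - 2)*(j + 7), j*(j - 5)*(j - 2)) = j^2 - 2*j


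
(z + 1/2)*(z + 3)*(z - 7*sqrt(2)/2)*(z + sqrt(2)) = z^4 - 5*sqrt(2)*z^3/2 + 7*z^3/2 - 35*sqrt(2)*z^2/4 - 11*z^2/2 - 49*z/2 - 15*sqrt(2)*z/4 - 21/2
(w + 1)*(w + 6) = w^2 + 7*w + 6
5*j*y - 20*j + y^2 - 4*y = (5*j + y)*(y - 4)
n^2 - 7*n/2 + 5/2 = (n - 5/2)*(n - 1)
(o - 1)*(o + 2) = o^2 + o - 2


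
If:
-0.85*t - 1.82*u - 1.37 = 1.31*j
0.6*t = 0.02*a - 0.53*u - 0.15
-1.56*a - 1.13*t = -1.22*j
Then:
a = 0.00151115623428327*u - 0.489809683620759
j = -0.81619044485494*u - 0.872993938140518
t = -0.883282961458857*u - 0.266326989454025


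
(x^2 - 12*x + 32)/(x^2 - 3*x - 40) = (x - 4)/(x + 5)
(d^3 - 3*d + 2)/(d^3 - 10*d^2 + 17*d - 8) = (d + 2)/(d - 8)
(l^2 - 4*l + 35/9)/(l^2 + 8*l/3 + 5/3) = (9*l^2 - 36*l + 35)/(3*(3*l^2 + 8*l + 5))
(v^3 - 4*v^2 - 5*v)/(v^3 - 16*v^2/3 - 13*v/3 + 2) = 3*v*(v - 5)/(3*v^2 - 19*v + 6)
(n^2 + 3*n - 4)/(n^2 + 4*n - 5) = (n + 4)/(n + 5)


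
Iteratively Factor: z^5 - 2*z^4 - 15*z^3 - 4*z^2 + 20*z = (z + 2)*(z^4 - 4*z^3 - 7*z^2 + 10*z) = (z + 2)^2*(z^3 - 6*z^2 + 5*z) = (z - 5)*(z + 2)^2*(z^2 - z) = z*(z - 5)*(z + 2)^2*(z - 1)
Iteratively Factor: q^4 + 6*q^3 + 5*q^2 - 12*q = (q + 3)*(q^3 + 3*q^2 - 4*q) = (q + 3)*(q + 4)*(q^2 - q) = q*(q + 3)*(q + 4)*(q - 1)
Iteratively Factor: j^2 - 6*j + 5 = (j - 1)*(j - 5)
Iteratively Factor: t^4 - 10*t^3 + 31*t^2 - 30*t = (t - 2)*(t^3 - 8*t^2 + 15*t) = (t - 3)*(t - 2)*(t^2 - 5*t) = t*(t - 3)*(t - 2)*(t - 5)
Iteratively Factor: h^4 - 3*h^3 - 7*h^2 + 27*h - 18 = (h - 3)*(h^3 - 7*h + 6) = (h - 3)*(h - 1)*(h^2 + h - 6) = (h - 3)*(h - 1)*(h + 3)*(h - 2)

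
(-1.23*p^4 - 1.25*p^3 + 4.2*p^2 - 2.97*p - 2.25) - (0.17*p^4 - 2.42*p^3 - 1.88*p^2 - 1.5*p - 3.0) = -1.4*p^4 + 1.17*p^3 + 6.08*p^2 - 1.47*p + 0.75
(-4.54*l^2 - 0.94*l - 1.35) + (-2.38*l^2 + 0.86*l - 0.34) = -6.92*l^2 - 0.08*l - 1.69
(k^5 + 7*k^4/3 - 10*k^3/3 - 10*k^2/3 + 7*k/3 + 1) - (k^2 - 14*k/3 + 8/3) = k^5 + 7*k^4/3 - 10*k^3/3 - 13*k^2/3 + 7*k - 5/3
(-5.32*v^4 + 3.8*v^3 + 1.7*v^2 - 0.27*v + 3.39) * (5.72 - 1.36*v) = 7.2352*v^5 - 35.5984*v^4 + 19.424*v^3 + 10.0912*v^2 - 6.1548*v + 19.3908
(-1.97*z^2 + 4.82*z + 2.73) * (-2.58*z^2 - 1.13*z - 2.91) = 5.0826*z^4 - 10.2095*z^3 - 6.7573*z^2 - 17.1111*z - 7.9443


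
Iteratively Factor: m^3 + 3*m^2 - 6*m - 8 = (m + 4)*(m^2 - m - 2) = (m + 1)*(m + 4)*(m - 2)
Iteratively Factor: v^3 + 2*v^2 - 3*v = (v - 1)*(v^2 + 3*v) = (v - 1)*(v + 3)*(v)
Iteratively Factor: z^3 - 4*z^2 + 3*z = (z - 1)*(z^2 - 3*z) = (z - 3)*(z - 1)*(z)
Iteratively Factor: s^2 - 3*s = (s)*(s - 3)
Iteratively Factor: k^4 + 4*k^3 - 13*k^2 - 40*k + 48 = (k + 4)*(k^3 - 13*k + 12) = (k + 4)^2*(k^2 - 4*k + 3) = (k - 1)*(k + 4)^2*(k - 3)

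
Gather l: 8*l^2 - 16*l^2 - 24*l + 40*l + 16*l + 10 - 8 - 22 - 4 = -8*l^2 + 32*l - 24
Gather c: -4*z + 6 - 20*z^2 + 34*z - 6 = -20*z^2 + 30*z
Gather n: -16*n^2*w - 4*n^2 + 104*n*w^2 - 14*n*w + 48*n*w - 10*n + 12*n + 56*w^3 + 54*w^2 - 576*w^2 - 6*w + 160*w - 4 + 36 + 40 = n^2*(-16*w - 4) + n*(104*w^2 + 34*w + 2) + 56*w^3 - 522*w^2 + 154*w + 72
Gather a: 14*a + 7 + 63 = 14*a + 70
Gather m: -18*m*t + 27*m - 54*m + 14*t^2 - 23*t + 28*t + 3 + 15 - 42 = m*(-18*t - 27) + 14*t^2 + 5*t - 24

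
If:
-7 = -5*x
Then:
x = 7/5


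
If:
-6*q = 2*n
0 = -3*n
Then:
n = 0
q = 0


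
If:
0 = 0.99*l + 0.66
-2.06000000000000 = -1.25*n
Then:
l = -0.67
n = 1.65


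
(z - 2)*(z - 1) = z^2 - 3*z + 2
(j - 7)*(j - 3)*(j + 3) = j^3 - 7*j^2 - 9*j + 63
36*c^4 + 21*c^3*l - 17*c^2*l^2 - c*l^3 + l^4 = (-3*c + l)^2*(c + l)*(4*c + l)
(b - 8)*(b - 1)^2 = b^3 - 10*b^2 + 17*b - 8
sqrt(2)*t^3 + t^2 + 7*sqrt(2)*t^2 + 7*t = t*(t + 7)*(sqrt(2)*t + 1)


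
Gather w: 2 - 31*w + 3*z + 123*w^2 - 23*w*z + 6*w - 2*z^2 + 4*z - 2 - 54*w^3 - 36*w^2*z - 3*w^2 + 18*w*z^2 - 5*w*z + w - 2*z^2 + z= -54*w^3 + w^2*(120 - 36*z) + w*(18*z^2 - 28*z - 24) - 4*z^2 + 8*z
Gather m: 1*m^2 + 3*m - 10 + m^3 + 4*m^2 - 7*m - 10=m^3 + 5*m^2 - 4*m - 20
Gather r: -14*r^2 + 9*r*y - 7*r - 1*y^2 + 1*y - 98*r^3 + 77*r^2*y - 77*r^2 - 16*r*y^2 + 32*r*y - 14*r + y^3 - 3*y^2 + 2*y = -98*r^3 + r^2*(77*y - 91) + r*(-16*y^2 + 41*y - 21) + y^3 - 4*y^2 + 3*y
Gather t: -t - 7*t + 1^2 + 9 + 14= 24 - 8*t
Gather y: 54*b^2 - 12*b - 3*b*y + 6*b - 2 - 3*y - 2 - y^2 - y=54*b^2 - 6*b - y^2 + y*(-3*b - 4) - 4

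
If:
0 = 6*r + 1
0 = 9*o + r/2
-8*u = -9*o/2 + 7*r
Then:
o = 1/108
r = -1/6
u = 29/192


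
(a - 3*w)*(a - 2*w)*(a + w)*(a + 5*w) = a^4 + a^3*w - 19*a^2*w^2 + 11*a*w^3 + 30*w^4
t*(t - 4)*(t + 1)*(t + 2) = t^4 - t^3 - 10*t^2 - 8*t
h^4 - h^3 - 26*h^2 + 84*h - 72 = (h - 3)*(h - 2)^2*(h + 6)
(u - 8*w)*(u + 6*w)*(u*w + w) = u^3*w - 2*u^2*w^2 + u^2*w - 48*u*w^3 - 2*u*w^2 - 48*w^3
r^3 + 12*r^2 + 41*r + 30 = (r + 1)*(r + 5)*(r + 6)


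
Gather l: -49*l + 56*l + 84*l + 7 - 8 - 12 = 91*l - 13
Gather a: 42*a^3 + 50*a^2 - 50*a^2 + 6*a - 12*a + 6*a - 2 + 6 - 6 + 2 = 42*a^3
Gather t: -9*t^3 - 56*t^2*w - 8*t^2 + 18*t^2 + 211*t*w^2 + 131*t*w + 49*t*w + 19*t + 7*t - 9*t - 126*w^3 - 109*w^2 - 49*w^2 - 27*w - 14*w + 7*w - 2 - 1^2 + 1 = -9*t^3 + t^2*(10 - 56*w) + t*(211*w^2 + 180*w + 17) - 126*w^3 - 158*w^2 - 34*w - 2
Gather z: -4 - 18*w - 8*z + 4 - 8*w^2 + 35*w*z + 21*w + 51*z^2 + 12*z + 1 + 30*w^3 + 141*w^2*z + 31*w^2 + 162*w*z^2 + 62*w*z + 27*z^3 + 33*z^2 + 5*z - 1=30*w^3 + 23*w^2 + 3*w + 27*z^3 + z^2*(162*w + 84) + z*(141*w^2 + 97*w + 9)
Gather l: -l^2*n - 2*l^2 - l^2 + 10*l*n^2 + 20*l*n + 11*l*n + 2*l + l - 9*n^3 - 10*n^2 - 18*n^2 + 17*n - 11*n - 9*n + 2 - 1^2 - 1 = l^2*(-n - 3) + l*(10*n^2 + 31*n + 3) - 9*n^3 - 28*n^2 - 3*n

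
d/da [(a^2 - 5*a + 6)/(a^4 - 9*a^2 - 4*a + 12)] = (-2*a^2 + 7*a - 2)/(a^5 + 4*a^4 + a^3 - 10*a^2 - 4*a + 8)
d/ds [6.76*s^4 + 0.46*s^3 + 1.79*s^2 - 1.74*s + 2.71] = 27.04*s^3 + 1.38*s^2 + 3.58*s - 1.74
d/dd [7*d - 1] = 7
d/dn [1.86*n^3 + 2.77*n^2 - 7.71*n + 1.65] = 5.58*n^2 + 5.54*n - 7.71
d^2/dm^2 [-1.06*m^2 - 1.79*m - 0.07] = -2.12000000000000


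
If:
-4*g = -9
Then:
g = 9/4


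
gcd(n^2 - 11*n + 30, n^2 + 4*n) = 1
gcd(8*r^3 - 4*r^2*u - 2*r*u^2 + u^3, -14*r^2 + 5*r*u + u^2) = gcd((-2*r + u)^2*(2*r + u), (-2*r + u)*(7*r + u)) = 2*r - u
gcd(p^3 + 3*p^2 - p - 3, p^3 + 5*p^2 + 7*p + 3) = p^2 + 4*p + 3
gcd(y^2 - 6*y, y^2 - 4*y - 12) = y - 6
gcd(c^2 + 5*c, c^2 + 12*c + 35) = c + 5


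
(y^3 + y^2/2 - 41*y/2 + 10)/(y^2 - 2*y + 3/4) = 2*(y^2 + y - 20)/(2*y - 3)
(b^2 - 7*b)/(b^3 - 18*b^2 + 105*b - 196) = b/(b^2 - 11*b + 28)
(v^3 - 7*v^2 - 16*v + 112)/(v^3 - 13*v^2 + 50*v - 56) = (v + 4)/(v - 2)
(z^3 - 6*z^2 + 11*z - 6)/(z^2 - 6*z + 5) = (z^2 - 5*z + 6)/(z - 5)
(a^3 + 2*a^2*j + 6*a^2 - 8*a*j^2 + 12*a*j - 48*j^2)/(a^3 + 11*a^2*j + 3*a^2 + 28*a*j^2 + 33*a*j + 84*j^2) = (a^2 - 2*a*j + 6*a - 12*j)/(a^2 + 7*a*j + 3*a + 21*j)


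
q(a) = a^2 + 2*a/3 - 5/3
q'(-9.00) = -17.33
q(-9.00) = 73.33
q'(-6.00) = -11.33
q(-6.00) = 30.33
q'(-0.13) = 0.41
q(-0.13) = -1.74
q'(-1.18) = -1.69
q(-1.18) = -1.06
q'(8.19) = 17.05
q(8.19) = 70.87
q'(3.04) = 6.75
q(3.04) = 9.60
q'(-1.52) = -2.37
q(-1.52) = -0.37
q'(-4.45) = -8.23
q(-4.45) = 15.17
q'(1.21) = 3.09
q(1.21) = 0.60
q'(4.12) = 8.91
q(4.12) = 18.05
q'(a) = 2*a + 2/3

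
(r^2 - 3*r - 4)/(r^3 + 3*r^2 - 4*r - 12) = (r^2 - 3*r - 4)/(r^3 + 3*r^2 - 4*r - 12)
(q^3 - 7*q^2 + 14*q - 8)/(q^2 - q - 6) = (-q^3 + 7*q^2 - 14*q + 8)/(-q^2 + q + 6)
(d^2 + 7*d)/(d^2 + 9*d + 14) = d/(d + 2)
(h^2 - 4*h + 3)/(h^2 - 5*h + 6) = (h - 1)/(h - 2)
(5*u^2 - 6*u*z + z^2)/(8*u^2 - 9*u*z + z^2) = (-5*u + z)/(-8*u + z)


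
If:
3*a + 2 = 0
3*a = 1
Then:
No Solution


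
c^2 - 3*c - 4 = (c - 4)*(c + 1)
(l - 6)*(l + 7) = l^2 + l - 42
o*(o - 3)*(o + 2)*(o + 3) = o^4 + 2*o^3 - 9*o^2 - 18*o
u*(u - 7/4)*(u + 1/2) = u^3 - 5*u^2/4 - 7*u/8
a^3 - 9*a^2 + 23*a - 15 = (a - 5)*(a - 3)*(a - 1)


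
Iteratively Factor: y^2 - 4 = (y + 2)*(y - 2)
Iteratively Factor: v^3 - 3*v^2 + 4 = (v + 1)*(v^2 - 4*v + 4) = (v - 2)*(v + 1)*(v - 2)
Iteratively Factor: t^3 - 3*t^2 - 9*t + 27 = (t - 3)*(t^2 - 9) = (t - 3)*(t + 3)*(t - 3)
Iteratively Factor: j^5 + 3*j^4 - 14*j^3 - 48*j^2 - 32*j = (j)*(j^4 + 3*j^3 - 14*j^2 - 48*j - 32) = j*(j + 4)*(j^3 - j^2 - 10*j - 8) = j*(j - 4)*(j + 4)*(j^2 + 3*j + 2) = j*(j - 4)*(j + 2)*(j + 4)*(j + 1)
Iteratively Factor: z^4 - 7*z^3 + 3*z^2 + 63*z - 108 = (z + 3)*(z^3 - 10*z^2 + 33*z - 36) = (z - 3)*(z + 3)*(z^2 - 7*z + 12) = (z - 3)^2*(z + 3)*(z - 4)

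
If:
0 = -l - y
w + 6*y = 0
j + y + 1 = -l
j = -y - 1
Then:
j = -1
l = 0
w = 0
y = 0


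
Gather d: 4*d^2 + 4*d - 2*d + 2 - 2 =4*d^2 + 2*d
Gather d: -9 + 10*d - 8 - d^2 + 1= -d^2 + 10*d - 16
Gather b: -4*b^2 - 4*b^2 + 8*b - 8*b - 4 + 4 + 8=8 - 8*b^2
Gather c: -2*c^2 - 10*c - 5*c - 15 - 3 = -2*c^2 - 15*c - 18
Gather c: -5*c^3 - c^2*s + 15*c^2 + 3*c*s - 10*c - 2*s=-5*c^3 + c^2*(15 - s) + c*(3*s - 10) - 2*s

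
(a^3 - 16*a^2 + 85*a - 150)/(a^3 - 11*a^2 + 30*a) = (a - 5)/a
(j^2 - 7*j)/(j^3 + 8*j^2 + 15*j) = (j - 7)/(j^2 + 8*j + 15)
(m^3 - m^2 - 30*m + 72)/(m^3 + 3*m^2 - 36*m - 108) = (m^2 - 7*m + 12)/(m^2 - 3*m - 18)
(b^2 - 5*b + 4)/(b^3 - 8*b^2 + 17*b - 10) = (b - 4)/(b^2 - 7*b + 10)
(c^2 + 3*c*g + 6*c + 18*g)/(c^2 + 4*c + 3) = (c^2 + 3*c*g + 6*c + 18*g)/(c^2 + 4*c + 3)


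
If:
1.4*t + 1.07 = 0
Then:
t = -0.76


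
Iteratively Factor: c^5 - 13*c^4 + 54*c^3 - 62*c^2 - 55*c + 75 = (c + 1)*(c^4 - 14*c^3 + 68*c^2 - 130*c + 75) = (c - 5)*(c + 1)*(c^3 - 9*c^2 + 23*c - 15) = (c - 5)*(c - 3)*(c + 1)*(c^2 - 6*c + 5) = (c - 5)^2*(c - 3)*(c + 1)*(c - 1)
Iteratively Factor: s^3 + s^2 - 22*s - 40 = (s + 2)*(s^2 - s - 20) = (s - 5)*(s + 2)*(s + 4)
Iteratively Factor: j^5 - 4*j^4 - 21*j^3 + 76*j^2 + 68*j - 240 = (j - 3)*(j^4 - j^3 - 24*j^2 + 4*j + 80) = (j - 3)*(j + 2)*(j^3 - 3*j^2 - 18*j + 40) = (j - 5)*(j - 3)*(j + 2)*(j^2 + 2*j - 8) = (j - 5)*(j - 3)*(j - 2)*(j + 2)*(j + 4)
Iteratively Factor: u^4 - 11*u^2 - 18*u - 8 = (u + 2)*(u^3 - 2*u^2 - 7*u - 4) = (u + 1)*(u + 2)*(u^2 - 3*u - 4) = (u + 1)^2*(u + 2)*(u - 4)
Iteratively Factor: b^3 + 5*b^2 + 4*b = (b + 4)*(b^2 + b) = b*(b + 4)*(b + 1)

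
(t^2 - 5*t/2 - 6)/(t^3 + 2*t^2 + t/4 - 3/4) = 2*(t - 4)/(2*t^2 + t - 1)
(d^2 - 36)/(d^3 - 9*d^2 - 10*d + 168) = (d + 6)/(d^2 - 3*d - 28)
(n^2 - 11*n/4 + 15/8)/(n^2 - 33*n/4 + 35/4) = (n - 3/2)/(n - 7)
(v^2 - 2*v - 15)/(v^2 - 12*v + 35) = (v + 3)/(v - 7)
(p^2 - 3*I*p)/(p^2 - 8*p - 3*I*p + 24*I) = p/(p - 8)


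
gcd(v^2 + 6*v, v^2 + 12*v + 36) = v + 6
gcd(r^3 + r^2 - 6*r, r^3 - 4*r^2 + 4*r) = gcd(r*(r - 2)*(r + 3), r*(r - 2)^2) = r^2 - 2*r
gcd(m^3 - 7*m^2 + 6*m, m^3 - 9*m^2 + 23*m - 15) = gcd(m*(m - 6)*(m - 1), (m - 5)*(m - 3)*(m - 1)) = m - 1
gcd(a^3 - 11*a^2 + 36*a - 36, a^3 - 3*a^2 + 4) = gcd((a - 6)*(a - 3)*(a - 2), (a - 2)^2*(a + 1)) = a - 2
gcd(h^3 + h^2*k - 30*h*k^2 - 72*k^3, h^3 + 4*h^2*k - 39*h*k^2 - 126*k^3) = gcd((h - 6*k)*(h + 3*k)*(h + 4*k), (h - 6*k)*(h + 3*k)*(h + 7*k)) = h^2 - 3*h*k - 18*k^2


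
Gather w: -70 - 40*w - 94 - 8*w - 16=-48*w - 180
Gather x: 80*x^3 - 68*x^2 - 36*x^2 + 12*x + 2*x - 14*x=80*x^3 - 104*x^2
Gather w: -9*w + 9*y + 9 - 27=-9*w + 9*y - 18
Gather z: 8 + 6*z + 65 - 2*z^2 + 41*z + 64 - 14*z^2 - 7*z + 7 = -16*z^2 + 40*z + 144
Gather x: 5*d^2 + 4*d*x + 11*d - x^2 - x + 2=5*d^2 + 11*d - x^2 + x*(4*d - 1) + 2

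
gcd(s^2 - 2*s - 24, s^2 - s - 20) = s + 4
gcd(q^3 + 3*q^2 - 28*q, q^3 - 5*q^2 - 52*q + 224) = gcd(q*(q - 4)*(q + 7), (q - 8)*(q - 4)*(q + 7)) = q^2 + 3*q - 28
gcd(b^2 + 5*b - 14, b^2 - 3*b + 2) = b - 2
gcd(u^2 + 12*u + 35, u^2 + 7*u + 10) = u + 5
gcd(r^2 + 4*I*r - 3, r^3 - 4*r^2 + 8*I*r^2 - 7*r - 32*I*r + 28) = r + I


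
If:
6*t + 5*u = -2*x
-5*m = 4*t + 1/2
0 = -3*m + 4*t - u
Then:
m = 4*x/95 - 13/190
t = -x/19 - 3/76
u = 9/190 - 32*x/95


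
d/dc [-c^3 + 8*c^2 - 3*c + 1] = -3*c^2 + 16*c - 3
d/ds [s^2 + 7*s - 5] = 2*s + 7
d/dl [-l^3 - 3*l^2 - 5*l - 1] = -3*l^2 - 6*l - 5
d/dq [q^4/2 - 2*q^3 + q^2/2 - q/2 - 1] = 2*q^3 - 6*q^2 + q - 1/2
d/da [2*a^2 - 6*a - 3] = 4*a - 6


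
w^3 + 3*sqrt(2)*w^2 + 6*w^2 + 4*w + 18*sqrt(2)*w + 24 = (w + 6)*(w + sqrt(2))*(w + 2*sqrt(2))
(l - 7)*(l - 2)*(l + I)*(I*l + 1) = I*l^4 - 9*I*l^3 + 15*I*l^2 - 9*I*l + 14*I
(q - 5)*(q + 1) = q^2 - 4*q - 5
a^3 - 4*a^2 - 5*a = a*(a - 5)*(a + 1)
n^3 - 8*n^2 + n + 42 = (n - 7)*(n - 3)*(n + 2)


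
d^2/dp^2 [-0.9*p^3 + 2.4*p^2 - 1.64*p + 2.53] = 4.8 - 5.4*p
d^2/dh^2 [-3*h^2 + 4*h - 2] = -6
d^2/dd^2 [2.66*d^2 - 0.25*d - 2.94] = 5.32000000000000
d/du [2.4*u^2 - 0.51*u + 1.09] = 4.8*u - 0.51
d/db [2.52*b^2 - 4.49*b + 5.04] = 5.04*b - 4.49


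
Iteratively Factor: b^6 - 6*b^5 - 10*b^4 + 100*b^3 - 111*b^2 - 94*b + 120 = (b - 1)*(b^5 - 5*b^4 - 15*b^3 + 85*b^2 - 26*b - 120) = (b - 2)*(b - 1)*(b^4 - 3*b^3 - 21*b^2 + 43*b + 60) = (b - 2)*(b - 1)*(b + 4)*(b^3 - 7*b^2 + 7*b + 15) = (b - 5)*(b - 2)*(b - 1)*(b + 4)*(b^2 - 2*b - 3) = (b - 5)*(b - 2)*(b - 1)*(b + 1)*(b + 4)*(b - 3)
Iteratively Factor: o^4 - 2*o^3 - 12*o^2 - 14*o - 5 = (o + 1)*(o^3 - 3*o^2 - 9*o - 5) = (o + 1)^2*(o^2 - 4*o - 5) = (o - 5)*(o + 1)^2*(o + 1)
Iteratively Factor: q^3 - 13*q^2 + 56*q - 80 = (q - 4)*(q^2 - 9*q + 20) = (q - 4)^2*(q - 5)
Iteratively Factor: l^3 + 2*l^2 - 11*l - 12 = (l + 1)*(l^2 + l - 12) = (l + 1)*(l + 4)*(l - 3)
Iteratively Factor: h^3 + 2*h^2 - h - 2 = (h - 1)*(h^2 + 3*h + 2) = (h - 1)*(h + 2)*(h + 1)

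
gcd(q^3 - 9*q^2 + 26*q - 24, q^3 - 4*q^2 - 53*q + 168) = q - 3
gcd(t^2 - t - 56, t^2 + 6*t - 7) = t + 7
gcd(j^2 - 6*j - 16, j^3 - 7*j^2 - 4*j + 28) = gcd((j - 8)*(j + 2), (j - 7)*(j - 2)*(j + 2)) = j + 2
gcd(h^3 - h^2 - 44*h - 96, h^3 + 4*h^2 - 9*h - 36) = h^2 + 7*h + 12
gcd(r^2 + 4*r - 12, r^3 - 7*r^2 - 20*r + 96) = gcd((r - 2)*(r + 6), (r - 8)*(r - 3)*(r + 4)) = 1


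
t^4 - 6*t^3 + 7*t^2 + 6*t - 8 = (t - 4)*(t - 2)*(t - 1)*(t + 1)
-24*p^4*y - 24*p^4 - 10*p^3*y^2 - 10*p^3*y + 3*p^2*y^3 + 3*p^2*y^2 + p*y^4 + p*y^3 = (-3*p + y)*(2*p + y)*(4*p + y)*(p*y + p)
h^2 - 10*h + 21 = (h - 7)*(h - 3)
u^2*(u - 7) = u^3 - 7*u^2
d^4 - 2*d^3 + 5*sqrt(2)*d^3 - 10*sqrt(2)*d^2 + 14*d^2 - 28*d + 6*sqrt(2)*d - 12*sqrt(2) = (d - 2)*(d + sqrt(2))^2*(d + 3*sqrt(2))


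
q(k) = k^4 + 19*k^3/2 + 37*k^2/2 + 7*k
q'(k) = 4*k^3 + 57*k^2/2 + 37*k + 7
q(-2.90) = -25.68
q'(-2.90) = 41.83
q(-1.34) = 4.20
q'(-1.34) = -1.03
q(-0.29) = -0.70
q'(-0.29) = -1.43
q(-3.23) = -40.89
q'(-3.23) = 50.03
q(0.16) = 1.63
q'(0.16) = 13.67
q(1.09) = 43.32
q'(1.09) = 86.37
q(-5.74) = -141.74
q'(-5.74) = -22.85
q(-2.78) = -20.86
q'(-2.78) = 38.46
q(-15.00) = 22620.00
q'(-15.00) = -7635.50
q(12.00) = 39900.00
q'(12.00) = 11467.00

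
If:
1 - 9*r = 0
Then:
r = 1/9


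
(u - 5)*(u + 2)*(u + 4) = u^3 + u^2 - 22*u - 40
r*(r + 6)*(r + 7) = r^3 + 13*r^2 + 42*r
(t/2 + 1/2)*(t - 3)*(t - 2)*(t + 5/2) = t^4/2 - 3*t^3/4 - 9*t^2/2 + 17*t/4 + 15/2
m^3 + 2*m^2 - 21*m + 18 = (m - 3)*(m - 1)*(m + 6)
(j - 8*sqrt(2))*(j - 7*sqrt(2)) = j^2 - 15*sqrt(2)*j + 112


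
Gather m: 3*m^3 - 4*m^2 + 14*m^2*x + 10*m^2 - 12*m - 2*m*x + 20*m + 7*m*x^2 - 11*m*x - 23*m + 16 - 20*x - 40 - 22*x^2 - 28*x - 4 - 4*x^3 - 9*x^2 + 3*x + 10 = 3*m^3 + m^2*(14*x + 6) + m*(7*x^2 - 13*x - 15) - 4*x^3 - 31*x^2 - 45*x - 18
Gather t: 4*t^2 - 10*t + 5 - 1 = 4*t^2 - 10*t + 4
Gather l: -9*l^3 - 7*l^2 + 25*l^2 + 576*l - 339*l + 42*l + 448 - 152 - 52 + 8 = -9*l^3 + 18*l^2 + 279*l + 252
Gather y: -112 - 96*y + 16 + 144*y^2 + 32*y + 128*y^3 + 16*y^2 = 128*y^3 + 160*y^2 - 64*y - 96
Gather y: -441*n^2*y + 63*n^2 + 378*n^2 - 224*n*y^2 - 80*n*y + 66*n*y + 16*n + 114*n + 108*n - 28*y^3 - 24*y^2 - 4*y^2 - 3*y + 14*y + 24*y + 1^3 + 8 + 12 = 441*n^2 + 238*n - 28*y^3 + y^2*(-224*n - 28) + y*(-441*n^2 - 14*n + 35) + 21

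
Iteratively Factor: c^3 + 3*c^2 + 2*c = (c + 2)*(c^2 + c) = c*(c + 2)*(c + 1)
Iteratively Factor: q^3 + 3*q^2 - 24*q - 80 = (q + 4)*(q^2 - q - 20) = (q - 5)*(q + 4)*(q + 4)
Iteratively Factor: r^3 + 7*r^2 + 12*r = (r + 4)*(r^2 + 3*r) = (r + 3)*(r + 4)*(r)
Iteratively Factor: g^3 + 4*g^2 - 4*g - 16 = (g + 2)*(g^2 + 2*g - 8) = (g + 2)*(g + 4)*(g - 2)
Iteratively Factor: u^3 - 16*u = (u + 4)*(u^2 - 4*u) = u*(u + 4)*(u - 4)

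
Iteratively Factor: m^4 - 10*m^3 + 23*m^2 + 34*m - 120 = (m - 3)*(m^3 - 7*m^2 + 2*m + 40) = (m - 5)*(m - 3)*(m^2 - 2*m - 8) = (m - 5)*(m - 4)*(m - 3)*(m + 2)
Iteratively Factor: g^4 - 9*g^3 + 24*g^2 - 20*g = (g - 2)*(g^3 - 7*g^2 + 10*g) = (g - 2)^2*(g^2 - 5*g) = (g - 5)*(g - 2)^2*(g)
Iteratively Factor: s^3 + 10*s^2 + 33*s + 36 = (s + 3)*(s^2 + 7*s + 12) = (s + 3)^2*(s + 4)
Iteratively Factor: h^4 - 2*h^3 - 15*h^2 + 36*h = (h)*(h^3 - 2*h^2 - 15*h + 36) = h*(h - 3)*(h^2 + h - 12) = h*(h - 3)*(h + 4)*(h - 3)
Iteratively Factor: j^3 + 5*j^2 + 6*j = (j)*(j^2 + 5*j + 6) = j*(j + 2)*(j + 3)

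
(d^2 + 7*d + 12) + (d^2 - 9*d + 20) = 2*d^2 - 2*d + 32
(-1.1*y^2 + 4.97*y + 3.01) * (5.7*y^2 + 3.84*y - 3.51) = -6.27*y^4 + 24.105*y^3 + 40.1028*y^2 - 5.8863*y - 10.5651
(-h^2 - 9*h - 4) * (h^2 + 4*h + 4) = -h^4 - 13*h^3 - 44*h^2 - 52*h - 16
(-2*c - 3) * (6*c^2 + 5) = -12*c^3 - 18*c^2 - 10*c - 15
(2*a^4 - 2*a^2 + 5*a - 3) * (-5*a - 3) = -10*a^5 - 6*a^4 + 10*a^3 - 19*a^2 + 9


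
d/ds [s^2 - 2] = 2*s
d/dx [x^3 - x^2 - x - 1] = 3*x^2 - 2*x - 1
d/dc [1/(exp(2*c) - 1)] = -1/(2*sinh(c)^2)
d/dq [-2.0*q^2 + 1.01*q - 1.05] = 1.01 - 4.0*q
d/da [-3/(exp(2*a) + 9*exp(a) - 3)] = (6*exp(a) + 27)*exp(a)/(exp(2*a) + 9*exp(a) - 3)^2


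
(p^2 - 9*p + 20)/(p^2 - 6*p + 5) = (p - 4)/(p - 1)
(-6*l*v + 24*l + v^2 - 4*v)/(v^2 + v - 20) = (-6*l + v)/(v + 5)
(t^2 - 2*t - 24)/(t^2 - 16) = (t - 6)/(t - 4)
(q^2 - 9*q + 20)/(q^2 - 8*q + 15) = (q - 4)/(q - 3)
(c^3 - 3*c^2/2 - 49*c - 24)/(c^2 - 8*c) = c + 13/2 + 3/c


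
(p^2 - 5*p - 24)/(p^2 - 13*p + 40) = (p + 3)/(p - 5)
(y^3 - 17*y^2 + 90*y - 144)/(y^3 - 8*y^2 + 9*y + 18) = (y - 8)/(y + 1)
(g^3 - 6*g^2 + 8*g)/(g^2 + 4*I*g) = (g^2 - 6*g + 8)/(g + 4*I)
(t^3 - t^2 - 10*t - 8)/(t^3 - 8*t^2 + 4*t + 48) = (t + 1)/(t - 6)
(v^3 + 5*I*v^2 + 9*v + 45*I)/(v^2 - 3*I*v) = v + 8*I - 15/v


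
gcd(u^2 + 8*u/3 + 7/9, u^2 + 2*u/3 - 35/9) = u + 7/3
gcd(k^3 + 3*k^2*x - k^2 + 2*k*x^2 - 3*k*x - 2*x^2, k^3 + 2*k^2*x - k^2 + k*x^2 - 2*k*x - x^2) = k^2 + k*x - k - x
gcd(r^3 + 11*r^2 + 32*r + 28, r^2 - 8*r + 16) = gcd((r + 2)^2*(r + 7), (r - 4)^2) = 1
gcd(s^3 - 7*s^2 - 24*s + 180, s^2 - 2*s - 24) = s - 6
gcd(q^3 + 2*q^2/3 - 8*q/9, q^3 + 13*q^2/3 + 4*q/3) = q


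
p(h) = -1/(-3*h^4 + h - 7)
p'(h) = -(12*h^3 - 1)/(-3*h^4 + h - 7)^2 = (1 - 12*h^3)/(3*h^4 - h + 7)^2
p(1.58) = 0.04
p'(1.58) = -0.08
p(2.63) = 0.01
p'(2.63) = -0.01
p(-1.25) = 0.06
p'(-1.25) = 0.10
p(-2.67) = 0.01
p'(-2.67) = 0.01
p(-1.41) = 0.05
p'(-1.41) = 0.08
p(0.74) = 0.14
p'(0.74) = -0.08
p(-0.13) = 0.14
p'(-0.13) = 0.02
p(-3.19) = 0.00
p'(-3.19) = 0.00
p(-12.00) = 0.00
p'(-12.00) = 0.00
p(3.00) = 0.00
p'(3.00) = -0.00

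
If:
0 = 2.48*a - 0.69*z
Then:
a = 0.278225806451613*z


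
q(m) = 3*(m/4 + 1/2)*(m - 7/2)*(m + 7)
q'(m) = 3*(m/4 + 1/2)*(m - 7/2) + 3*(m/4 + 1/2)*(m + 7) + 3*(m - 7/2)*(m + 7)/4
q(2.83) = -23.86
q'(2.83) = 28.24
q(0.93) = -44.79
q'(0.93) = -3.51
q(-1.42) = -11.94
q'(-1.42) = -20.30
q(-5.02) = 38.21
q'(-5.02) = 2.16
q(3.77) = 12.58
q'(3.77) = 49.96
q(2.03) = -40.12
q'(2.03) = 12.89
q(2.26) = -36.69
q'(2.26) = 17.01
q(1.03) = -45.07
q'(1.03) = -2.24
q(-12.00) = -581.25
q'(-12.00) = 211.88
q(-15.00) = -1443.00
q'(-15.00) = 369.38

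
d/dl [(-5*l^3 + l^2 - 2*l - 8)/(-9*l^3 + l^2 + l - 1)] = 2*(2*l^4 - 23*l^3 - 99*l^2 + 7*l + 5)/(81*l^6 - 18*l^5 - 17*l^4 + 20*l^3 - l^2 - 2*l + 1)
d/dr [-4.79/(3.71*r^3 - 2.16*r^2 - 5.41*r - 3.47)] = (53.3127*r^2 - 20.6928*r - 25.9139)/(-3.71*r^3 + 2.16*r^2 + 5.41*r + 3.47)^2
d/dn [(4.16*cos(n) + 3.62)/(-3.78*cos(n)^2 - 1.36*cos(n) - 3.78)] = (-15.7248*cos(n)^2 - 27.3672*cos(n) + 10.8016)*sin(n)/(14.2884*cos(n)^4 + 10.2816*cos(n)^3 + 30.4264*cos(n)^2 + 10.2816*cos(n) + 14.2884)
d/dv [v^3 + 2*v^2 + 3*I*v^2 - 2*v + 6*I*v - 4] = 3*v^2 + v*(4 + 6*I) - 2 + 6*I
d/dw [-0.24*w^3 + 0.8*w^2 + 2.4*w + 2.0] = -0.72*w^2 + 1.6*w + 2.4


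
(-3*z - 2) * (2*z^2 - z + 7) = -6*z^3 - z^2 - 19*z - 14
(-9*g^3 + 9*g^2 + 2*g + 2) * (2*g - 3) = -18*g^4 + 45*g^3 - 23*g^2 - 2*g - 6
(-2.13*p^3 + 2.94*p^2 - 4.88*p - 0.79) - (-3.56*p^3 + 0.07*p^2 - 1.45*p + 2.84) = 1.43*p^3 + 2.87*p^2 - 3.43*p - 3.63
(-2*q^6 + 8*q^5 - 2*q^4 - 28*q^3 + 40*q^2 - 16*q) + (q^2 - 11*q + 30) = -2*q^6 + 8*q^5 - 2*q^4 - 28*q^3 + 41*q^2 - 27*q + 30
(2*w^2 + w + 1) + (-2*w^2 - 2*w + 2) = 3 - w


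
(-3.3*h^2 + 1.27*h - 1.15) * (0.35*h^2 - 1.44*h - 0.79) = -1.155*h^4 + 5.1965*h^3 + 0.3757*h^2 + 0.6527*h + 0.9085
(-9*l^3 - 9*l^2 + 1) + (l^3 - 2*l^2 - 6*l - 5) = -8*l^3 - 11*l^2 - 6*l - 4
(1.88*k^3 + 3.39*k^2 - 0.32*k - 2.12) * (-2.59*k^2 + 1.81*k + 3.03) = -4.8692*k^5 - 5.3773*k^4 + 12.6611*k^3 + 15.1833*k^2 - 4.8068*k - 6.4236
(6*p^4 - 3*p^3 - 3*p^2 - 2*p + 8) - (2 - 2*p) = 6*p^4 - 3*p^3 - 3*p^2 + 6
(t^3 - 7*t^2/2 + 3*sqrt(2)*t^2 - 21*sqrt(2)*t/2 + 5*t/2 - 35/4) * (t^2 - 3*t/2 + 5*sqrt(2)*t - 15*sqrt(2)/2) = t^5 - 5*t^4 + 8*sqrt(2)*t^4 - 40*sqrt(2)*t^3 + 151*t^3/4 - 325*t^2/2 + 109*sqrt(2)*t^2/2 - 125*sqrt(2)*t/2 + 1365*t/8 + 525*sqrt(2)/8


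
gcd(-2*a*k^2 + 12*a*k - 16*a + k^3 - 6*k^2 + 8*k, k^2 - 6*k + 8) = k^2 - 6*k + 8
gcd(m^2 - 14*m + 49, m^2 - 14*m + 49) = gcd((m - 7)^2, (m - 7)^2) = m^2 - 14*m + 49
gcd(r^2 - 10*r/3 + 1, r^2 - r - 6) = r - 3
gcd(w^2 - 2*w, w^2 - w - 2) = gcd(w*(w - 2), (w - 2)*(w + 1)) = w - 2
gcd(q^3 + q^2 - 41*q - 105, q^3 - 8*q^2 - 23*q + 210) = q^2 - 2*q - 35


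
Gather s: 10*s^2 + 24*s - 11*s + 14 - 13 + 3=10*s^2 + 13*s + 4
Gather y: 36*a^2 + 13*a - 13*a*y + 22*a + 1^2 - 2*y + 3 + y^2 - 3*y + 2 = 36*a^2 + 35*a + y^2 + y*(-13*a - 5) + 6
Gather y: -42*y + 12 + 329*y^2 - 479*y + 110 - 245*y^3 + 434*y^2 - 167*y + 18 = -245*y^3 + 763*y^2 - 688*y + 140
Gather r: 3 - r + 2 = 5 - r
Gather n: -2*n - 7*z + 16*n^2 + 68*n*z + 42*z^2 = 16*n^2 + n*(68*z - 2) + 42*z^2 - 7*z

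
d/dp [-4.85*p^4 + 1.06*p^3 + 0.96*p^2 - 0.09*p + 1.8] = -19.4*p^3 + 3.18*p^2 + 1.92*p - 0.09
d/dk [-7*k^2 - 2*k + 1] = -14*k - 2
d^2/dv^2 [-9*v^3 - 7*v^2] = -54*v - 14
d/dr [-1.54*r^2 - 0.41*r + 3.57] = -3.08*r - 0.41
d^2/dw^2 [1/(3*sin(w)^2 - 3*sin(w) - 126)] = (4*sin(w)^4 - 3*sin(w)^3 + 163*sin(w)^2 - 36*sin(w) - 86)/(3*(sin(w) + cos(w)^2 + 41)^3)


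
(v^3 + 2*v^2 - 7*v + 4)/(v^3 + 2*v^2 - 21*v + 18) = (v^2 + 3*v - 4)/(v^2 + 3*v - 18)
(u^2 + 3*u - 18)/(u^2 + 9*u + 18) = (u - 3)/(u + 3)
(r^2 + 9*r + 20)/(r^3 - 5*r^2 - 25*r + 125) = (r + 4)/(r^2 - 10*r + 25)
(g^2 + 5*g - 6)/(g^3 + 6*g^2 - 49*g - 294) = (g - 1)/(g^2 - 49)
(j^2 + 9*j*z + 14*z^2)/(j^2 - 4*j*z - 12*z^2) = (-j - 7*z)/(-j + 6*z)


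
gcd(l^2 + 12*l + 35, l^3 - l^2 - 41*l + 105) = l + 7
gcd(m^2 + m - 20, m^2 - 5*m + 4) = m - 4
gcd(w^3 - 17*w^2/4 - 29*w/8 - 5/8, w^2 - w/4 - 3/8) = w + 1/2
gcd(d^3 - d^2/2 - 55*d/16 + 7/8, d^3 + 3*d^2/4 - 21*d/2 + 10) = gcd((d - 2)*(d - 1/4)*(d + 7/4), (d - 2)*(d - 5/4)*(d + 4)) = d - 2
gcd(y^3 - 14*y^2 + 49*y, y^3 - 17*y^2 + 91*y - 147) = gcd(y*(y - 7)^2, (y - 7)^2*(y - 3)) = y^2 - 14*y + 49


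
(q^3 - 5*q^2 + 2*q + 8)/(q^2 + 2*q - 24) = (q^2 - q - 2)/(q + 6)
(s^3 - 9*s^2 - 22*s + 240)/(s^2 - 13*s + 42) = (s^2 - 3*s - 40)/(s - 7)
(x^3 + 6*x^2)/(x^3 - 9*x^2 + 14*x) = x*(x + 6)/(x^2 - 9*x + 14)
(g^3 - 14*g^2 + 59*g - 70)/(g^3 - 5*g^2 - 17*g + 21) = (g^2 - 7*g + 10)/(g^2 + 2*g - 3)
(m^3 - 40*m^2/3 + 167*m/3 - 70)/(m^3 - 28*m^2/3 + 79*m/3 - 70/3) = (m - 6)/(m - 2)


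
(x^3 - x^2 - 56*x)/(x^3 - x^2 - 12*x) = (-x^2 + x + 56)/(-x^2 + x + 12)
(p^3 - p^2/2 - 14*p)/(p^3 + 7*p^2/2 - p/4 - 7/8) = 4*p*(p - 4)/(4*p^2 - 1)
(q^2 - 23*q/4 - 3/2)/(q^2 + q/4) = (q - 6)/q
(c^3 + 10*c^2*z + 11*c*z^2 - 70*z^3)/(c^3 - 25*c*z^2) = (-c^2 - 5*c*z + 14*z^2)/(c*(-c + 5*z))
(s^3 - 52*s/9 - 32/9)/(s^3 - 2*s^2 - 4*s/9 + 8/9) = (3*s^2 - 2*s - 16)/(3*s^2 - 8*s + 4)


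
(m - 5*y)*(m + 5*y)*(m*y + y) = m^3*y + m^2*y - 25*m*y^3 - 25*y^3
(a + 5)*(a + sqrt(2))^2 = a^3 + 2*sqrt(2)*a^2 + 5*a^2 + 2*a + 10*sqrt(2)*a + 10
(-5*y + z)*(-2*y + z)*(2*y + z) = 20*y^3 - 4*y^2*z - 5*y*z^2 + z^3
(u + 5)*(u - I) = u^2 + 5*u - I*u - 5*I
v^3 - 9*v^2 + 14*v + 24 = (v - 6)*(v - 4)*(v + 1)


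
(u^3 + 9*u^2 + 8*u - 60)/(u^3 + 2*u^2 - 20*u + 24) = (u + 5)/(u - 2)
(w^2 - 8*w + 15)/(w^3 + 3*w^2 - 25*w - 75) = (w - 3)/(w^2 + 8*w + 15)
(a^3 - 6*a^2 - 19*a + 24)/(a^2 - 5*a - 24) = a - 1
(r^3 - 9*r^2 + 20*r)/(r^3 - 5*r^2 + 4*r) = (r - 5)/(r - 1)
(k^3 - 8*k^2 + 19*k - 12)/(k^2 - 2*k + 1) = (k^2 - 7*k + 12)/(k - 1)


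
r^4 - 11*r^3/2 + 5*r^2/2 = r^2*(r - 5)*(r - 1/2)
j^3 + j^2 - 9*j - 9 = (j - 3)*(j + 1)*(j + 3)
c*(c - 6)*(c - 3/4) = c^3 - 27*c^2/4 + 9*c/2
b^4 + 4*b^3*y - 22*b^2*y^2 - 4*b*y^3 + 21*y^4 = (b - 3*y)*(b - y)*(b + y)*(b + 7*y)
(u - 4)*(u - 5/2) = u^2 - 13*u/2 + 10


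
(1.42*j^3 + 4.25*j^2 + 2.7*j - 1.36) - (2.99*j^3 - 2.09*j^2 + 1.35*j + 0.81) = -1.57*j^3 + 6.34*j^2 + 1.35*j - 2.17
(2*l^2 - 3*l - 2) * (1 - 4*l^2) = -8*l^4 + 12*l^3 + 10*l^2 - 3*l - 2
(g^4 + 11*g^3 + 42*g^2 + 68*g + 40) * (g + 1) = g^5 + 12*g^4 + 53*g^3 + 110*g^2 + 108*g + 40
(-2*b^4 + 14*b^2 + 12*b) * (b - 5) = -2*b^5 + 10*b^4 + 14*b^3 - 58*b^2 - 60*b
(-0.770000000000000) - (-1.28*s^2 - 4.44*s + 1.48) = 1.28*s^2 + 4.44*s - 2.25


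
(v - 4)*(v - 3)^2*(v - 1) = v^4 - 11*v^3 + 43*v^2 - 69*v + 36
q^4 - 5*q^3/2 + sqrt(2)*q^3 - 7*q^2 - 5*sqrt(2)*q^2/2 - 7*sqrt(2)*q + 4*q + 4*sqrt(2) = (q - 4)*(q - 1/2)*(q + 2)*(q + sqrt(2))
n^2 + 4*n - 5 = (n - 1)*(n + 5)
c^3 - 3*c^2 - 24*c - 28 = (c - 7)*(c + 2)^2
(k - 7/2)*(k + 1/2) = k^2 - 3*k - 7/4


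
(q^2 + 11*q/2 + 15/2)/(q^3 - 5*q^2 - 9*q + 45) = (q + 5/2)/(q^2 - 8*q + 15)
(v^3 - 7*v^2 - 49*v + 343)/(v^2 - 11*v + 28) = (v^2 - 49)/(v - 4)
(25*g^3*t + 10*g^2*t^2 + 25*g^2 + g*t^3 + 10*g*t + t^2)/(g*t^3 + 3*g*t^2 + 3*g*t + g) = (25*g^3*t + 10*g^2*t^2 + 25*g^2 + g*t^3 + 10*g*t + t^2)/(g*(t^3 + 3*t^2 + 3*t + 1))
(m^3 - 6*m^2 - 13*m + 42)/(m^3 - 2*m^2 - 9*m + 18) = (m - 7)/(m - 3)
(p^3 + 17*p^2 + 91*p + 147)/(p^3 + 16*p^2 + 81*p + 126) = (p + 7)/(p + 6)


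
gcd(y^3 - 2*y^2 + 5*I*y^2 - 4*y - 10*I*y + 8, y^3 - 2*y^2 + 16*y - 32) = y^2 + y*(-2 + 4*I) - 8*I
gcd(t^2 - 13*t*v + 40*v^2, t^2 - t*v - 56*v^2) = t - 8*v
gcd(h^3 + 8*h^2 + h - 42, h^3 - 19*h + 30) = h - 2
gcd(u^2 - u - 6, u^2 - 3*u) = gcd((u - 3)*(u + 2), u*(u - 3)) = u - 3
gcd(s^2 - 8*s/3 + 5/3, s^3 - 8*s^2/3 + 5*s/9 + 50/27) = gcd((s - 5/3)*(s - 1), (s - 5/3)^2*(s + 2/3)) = s - 5/3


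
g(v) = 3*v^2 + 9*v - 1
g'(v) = 6*v + 9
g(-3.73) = 7.17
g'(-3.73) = -13.38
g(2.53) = 40.97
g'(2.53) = 24.18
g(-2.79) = -2.76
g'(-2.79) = -7.74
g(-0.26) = -3.14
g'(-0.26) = 7.44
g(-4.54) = 19.97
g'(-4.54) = -18.24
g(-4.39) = 17.31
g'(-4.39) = -17.34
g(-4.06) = 11.91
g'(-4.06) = -15.36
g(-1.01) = -7.03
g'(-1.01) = 2.94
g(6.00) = 161.00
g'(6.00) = 45.00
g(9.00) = 323.00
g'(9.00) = 63.00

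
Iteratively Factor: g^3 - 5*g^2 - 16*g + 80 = (g + 4)*(g^2 - 9*g + 20) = (g - 4)*(g + 4)*(g - 5)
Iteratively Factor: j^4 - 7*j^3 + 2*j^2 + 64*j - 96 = (j + 3)*(j^3 - 10*j^2 + 32*j - 32) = (j - 4)*(j + 3)*(j^2 - 6*j + 8) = (j - 4)*(j - 2)*(j + 3)*(j - 4)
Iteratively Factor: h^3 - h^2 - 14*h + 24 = (h - 2)*(h^2 + h - 12) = (h - 2)*(h + 4)*(h - 3)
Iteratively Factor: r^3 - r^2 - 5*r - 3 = (r + 1)*(r^2 - 2*r - 3) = (r - 3)*(r + 1)*(r + 1)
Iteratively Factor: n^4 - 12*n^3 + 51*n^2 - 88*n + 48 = (n - 3)*(n^3 - 9*n^2 + 24*n - 16) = (n - 4)*(n - 3)*(n^2 - 5*n + 4) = (n - 4)*(n - 3)*(n - 1)*(n - 4)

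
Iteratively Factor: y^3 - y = (y)*(y^2 - 1) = y*(y + 1)*(y - 1)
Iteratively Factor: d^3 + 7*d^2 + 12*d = (d + 3)*(d^2 + 4*d) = (d + 3)*(d + 4)*(d)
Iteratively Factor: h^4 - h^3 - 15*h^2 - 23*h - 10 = (h + 1)*(h^3 - 2*h^2 - 13*h - 10) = (h + 1)*(h + 2)*(h^2 - 4*h - 5) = (h - 5)*(h + 1)*(h + 2)*(h + 1)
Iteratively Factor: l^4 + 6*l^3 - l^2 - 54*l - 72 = (l + 3)*(l^3 + 3*l^2 - 10*l - 24) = (l + 2)*(l + 3)*(l^2 + l - 12) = (l + 2)*(l + 3)*(l + 4)*(l - 3)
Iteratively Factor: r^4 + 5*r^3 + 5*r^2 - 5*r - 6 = (r - 1)*(r^3 + 6*r^2 + 11*r + 6) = (r - 1)*(r + 1)*(r^2 + 5*r + 6) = (r - 1)*(r + 1)*(r + 2)*(r + 3)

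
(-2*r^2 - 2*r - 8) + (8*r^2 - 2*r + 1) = 6*r^2 - 4*r - 7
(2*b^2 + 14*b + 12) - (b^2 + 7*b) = b^2 + 7*b + 12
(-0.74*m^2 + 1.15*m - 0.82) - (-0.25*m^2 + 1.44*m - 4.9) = -0.49*m^2 - 0.29*m + 4.08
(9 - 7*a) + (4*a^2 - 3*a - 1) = 4*a^2 - 10*a + 8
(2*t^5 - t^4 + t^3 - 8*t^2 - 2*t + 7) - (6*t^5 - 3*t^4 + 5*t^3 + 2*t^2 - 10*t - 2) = -4*t^5 + 2*t^4 - 4*t^3 - 10*t^2 + 8*t + 9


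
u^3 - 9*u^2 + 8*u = u*(u - 8)*(u - 1)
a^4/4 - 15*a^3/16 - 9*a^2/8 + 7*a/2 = a*(a/4 + 1/2)*(a - 4)*(a - 7/4)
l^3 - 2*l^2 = l^2*(l - 2)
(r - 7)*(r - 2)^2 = r^3 - 11*r^2 + 32*r - 28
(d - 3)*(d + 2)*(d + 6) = d^3 + 5*d^2 - 12*d - 36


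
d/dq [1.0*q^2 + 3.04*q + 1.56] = 2.0*q + 3.04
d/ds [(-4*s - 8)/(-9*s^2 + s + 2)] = 36*s*(-s - 4)/(81*s^4 - 18*s^3 - 35*s^2 + 4*s + 4)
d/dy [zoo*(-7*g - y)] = zoo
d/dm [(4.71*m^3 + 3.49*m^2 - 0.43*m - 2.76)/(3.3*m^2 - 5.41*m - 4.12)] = (15.543*m^4 - 50.9622*m^3 - 75.6775*m^2 - 10.5416*m - 13.16)/(10.89*m^4 - 35.706*m^3 + 2.0761*m^2 + 44.5784*m + 16.9744)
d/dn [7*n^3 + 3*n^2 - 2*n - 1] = 21*n^2 + 6*n - 2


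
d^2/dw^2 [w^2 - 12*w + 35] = 2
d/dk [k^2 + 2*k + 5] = 2*k + 2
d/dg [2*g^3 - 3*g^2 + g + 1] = 6*g^2 - 6*g + 1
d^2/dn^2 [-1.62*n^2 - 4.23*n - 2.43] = -3.24000000000000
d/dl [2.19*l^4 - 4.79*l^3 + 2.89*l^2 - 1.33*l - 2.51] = 8.76*l^3 - 14.37*l^2 + 5.78*l - 1.33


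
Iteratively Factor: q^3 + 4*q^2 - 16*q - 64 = (q + 4)*(q^2 - 16) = (q - 4)*(q + 4)*(q + 4)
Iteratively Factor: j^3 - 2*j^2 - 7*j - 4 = (j + 1)*(j^2 - 3*j - 4) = (j + 1)^2*(j - 4)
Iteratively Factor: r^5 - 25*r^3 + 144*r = (r - 3)*(r^4 + 3*r^3 - 16*r^2 - 48*r) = r*(r - 3)*(r^3 + 3*r^2 - 16*r - 48) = r*(r - 4)*(r - 3)*(r^2 + 7*r + 12) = r*(r - 4)*(r - 3)*(r + 3)*(r + 4)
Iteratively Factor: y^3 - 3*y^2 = (y)*(y^2 - 3*y) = y^2*(y - 3)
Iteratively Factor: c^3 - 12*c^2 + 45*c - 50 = (c - 5)*(c^2 - 7*c + 10) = (c - 5)^2*(c - 2)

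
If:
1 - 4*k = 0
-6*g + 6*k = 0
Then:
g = 1/4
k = 1/4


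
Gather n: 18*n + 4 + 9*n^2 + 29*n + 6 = 9*n^2 + 47*n + 10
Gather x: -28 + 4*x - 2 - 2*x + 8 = 2*x - 22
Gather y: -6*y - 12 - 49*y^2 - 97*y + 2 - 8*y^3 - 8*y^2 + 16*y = -8*y^3 - 57*y^2 - 87*y - 10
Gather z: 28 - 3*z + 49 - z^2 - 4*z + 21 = -z^2 - 7*z + 98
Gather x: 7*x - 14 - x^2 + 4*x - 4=-x^2 + 11*x - 18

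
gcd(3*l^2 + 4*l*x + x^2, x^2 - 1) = 1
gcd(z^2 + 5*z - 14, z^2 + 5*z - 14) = z^2 + 5*z - 14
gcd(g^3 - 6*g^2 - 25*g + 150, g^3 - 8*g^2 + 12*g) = g - 6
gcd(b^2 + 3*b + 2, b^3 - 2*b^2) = 1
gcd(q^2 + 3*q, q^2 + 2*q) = q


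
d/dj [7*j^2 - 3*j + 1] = 14*j - 3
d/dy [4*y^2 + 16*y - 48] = 8*y + 16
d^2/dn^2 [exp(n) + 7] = exp(n)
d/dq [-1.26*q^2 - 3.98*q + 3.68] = -2.52*q - 3.98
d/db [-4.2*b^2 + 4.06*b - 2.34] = 4.06 - 8.4*b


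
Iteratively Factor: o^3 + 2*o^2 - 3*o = (o)*(o^2 + 2*o - 3) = o*(o + 3)*(o - 1)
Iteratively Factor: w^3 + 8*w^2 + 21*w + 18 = (w + 3)*(w^2 + 5*w + 6) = (w + 2)*(w + 3)*(w + 3)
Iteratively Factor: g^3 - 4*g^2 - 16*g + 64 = (g + 4)*(g^2 - 8*g + 16) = (g - 4)*(g + 4)*(g - 4)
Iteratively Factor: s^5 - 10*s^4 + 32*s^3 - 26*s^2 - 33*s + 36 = (s - 3)*(s^4 - 7*s^3 + 11*s^2 + 7*s - 12) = (s - 3)*(s + 1)*(s^3 - 8*s^2 + 19*s - 12) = (s - 3)^2*(s + 1)*(s^2 - 5*s + 4) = (s - 3)^2*(s - 1)*(s + 1)*(s - 4)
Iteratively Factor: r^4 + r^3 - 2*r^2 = (r + 2)*(r^3 - r^2) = r*(r + 2)*(r^2 - r) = r*(r - 1)*(r + 2)*(r)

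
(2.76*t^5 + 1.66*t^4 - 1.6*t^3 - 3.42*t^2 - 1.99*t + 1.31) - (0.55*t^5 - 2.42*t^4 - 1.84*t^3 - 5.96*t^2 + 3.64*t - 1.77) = 2.21*t^5 + 4.08*t^4 + 0.24*t^3 + 2.54*t^2 - 5.63*t + 3.08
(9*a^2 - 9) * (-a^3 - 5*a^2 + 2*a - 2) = -9*a^5 - 45*a^4 + 27*a^3 + 27*a^2 - 18*a + 18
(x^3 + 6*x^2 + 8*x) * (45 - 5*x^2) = -5*x^5 - 30*x^4 + 5*x^3 + 270*x^2 + 360*x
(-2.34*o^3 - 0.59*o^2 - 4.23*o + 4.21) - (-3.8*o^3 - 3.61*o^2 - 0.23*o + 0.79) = 1.46*o^3 + 3.02*o^2 - 4.0*o + 3.42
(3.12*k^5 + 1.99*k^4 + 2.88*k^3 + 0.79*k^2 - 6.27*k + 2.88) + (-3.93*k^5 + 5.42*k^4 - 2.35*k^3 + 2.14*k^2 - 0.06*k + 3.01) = -0.81*k^5 + 7.41*k^4 + 0.53*k^3 + 2.93*k^2 - 6.33*k + 5.89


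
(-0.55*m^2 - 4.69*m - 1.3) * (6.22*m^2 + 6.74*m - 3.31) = -3.421*m^4 - 32.8788*m^3 - 37.8761*m^2 + 6.7619*m + 4.303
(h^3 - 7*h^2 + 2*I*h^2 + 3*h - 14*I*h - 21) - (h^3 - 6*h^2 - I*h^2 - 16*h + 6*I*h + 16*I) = -h^2 + 3*I*h^2 + 19*h - 20*I*h - 21 - 16*I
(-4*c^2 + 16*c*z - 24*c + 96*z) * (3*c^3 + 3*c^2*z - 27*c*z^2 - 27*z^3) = -12*c^5 + 36*c^4*z - 72*c^4 + 156*c^3*z^2 + 216*c^3*z - 324*c^2*z^3 + 936*c^2*z^2 - 432*c*z^4 - 1944*c*z^3 - 2592*z^4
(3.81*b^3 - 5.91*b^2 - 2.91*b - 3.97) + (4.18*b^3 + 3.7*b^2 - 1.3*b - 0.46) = 7.99*b^3 - 2.21*b^2 - 4.21*b - 4.43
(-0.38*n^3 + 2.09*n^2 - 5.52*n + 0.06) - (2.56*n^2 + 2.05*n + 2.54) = -0.38*n^3 - 0.47*n^2 - 7.57*n - 2.48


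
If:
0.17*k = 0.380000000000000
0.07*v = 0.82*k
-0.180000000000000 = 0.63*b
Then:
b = -0.29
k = 2.24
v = 26.18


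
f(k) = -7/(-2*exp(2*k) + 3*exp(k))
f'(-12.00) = 379761.18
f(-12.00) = -379762.74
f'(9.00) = 0.00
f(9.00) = 0.00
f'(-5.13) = 394.37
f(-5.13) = -395.93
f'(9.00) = -0.00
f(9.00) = 0.00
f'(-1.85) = 14.64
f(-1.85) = -16.58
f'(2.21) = -0.11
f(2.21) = 0.05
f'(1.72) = -0.36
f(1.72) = 0.15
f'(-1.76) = 13.33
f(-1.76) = -15.32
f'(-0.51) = 2.15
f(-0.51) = -6.48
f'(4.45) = -0.00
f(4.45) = 0.00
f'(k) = -7*(4*exp(2*k) - 3*exp(k))/(-2*exp(2*k) + 3*exp(k))^2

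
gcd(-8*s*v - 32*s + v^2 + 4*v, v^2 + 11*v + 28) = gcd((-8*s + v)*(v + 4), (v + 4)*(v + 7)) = v + 4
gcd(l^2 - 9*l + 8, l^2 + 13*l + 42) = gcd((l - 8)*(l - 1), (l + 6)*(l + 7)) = 1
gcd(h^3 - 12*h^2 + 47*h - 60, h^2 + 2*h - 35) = h - 5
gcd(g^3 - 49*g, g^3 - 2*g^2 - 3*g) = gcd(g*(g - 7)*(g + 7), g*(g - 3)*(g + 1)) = g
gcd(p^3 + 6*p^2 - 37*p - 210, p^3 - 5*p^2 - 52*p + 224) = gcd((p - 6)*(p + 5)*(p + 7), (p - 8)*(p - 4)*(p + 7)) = p + 7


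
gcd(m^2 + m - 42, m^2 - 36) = m - 6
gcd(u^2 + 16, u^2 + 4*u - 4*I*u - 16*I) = u - 4*I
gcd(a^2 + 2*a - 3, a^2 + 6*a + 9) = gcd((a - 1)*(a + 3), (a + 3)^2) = a + 3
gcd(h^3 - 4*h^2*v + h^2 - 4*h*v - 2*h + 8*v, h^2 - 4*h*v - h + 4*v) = -h^2 + 4*h*v + h - 4*v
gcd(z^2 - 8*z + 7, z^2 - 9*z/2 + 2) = 1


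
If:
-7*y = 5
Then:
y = -5/7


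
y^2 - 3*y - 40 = (y - 8)*(y + 5)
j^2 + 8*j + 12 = (j + 2)*(j + 6)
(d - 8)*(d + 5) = d^2 - 3*d - 40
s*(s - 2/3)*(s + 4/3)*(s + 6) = s^4 + 20*s^3/3 + 28*s^2/9 - 16*s/3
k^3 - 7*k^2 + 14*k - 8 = (k - 4)*(k - 2)*(k - 1)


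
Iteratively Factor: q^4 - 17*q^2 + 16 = (q + 1)*(q^3 - q^2 - 16*q + 16) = (q + 1)*(q + 4)*(q^2 - 5*q + 4) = (q - 1)*(q + 1)*(q + 4)*(q - 4)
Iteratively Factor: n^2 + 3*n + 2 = (n + 1)*(n + 2)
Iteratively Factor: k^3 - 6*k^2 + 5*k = (k - 1)*(k^2 - 5*k) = k*(k - 1)*(k - 5)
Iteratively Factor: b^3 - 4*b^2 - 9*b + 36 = (b - 4)*(b^2 - 9) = (b - 4)*(b + 3)*(b - 3)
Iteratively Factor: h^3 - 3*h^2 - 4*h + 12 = (h + 2)*(h^2 - 5*h + 6) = (h - 3)*(h + 2)*(h - 2)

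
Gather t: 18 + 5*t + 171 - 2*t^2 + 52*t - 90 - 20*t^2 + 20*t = -22*t^2 + 77*t + 99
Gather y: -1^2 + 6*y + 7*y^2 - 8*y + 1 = 7*y^2 - 2*y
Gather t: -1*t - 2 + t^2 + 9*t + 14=t^2 + 8*t + 12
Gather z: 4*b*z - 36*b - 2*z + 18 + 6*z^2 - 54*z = -36*b + 6*z^2 + z*(4*b - 56) + 18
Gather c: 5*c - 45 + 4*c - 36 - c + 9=8*c - 72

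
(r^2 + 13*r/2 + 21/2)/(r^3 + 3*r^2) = (r + 7/2)/r^2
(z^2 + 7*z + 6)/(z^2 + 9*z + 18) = (z + 1)/(z + 3)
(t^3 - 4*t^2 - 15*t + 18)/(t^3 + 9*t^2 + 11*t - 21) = (t - 6)/(t + 7)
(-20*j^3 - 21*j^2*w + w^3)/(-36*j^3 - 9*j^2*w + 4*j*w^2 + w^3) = (-5*j^2 - 4*j*w + w^2)/(-9*j^2 + w^2)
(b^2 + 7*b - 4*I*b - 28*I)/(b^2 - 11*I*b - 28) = (b + 7)/(b - 7*I)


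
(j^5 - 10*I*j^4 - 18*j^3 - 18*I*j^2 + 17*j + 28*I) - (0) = j^5 - 10*I*j^4 - 18*j^3 - 18*I*j^2 + 17*j + 28*I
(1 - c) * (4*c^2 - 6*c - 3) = -4*c^3 + 10*c^2 - 3*c - 3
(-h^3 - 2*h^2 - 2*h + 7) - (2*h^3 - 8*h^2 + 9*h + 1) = -3*h^3 + 6*h^2 - 11*h + 6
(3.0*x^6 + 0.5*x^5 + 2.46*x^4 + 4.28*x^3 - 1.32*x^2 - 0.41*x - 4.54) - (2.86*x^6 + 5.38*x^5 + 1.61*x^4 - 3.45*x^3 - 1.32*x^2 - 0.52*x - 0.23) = 0.14*x^6 - 4.88*x^5 + 0.85*x^4 + 7.73*x^3 + 0.11*x - 4.31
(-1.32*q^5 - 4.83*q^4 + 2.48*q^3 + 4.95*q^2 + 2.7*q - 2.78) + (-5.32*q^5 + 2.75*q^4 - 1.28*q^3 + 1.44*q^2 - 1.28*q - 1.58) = -6.64*q^5 - 2.08*q^4 + 1.2*q^3 + 6.39*q^2 + 1.42*q - 4.36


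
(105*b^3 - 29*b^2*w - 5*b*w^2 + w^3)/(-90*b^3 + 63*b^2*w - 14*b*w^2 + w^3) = (-35*b^2 - 2*b*w + w^2)/(30*b^2 - 11*b*w + w^2)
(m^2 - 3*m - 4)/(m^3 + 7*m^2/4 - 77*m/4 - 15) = 4*(m + 1)/(4*m^2 + 23*m + 15)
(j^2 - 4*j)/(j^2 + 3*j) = (j - 4)/(j + 3)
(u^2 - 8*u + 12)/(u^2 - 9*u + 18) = (u - 2)/(u - 3)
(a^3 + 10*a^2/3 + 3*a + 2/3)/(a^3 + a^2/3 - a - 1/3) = (a + 2)/(a - 1)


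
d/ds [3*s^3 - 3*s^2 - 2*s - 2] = 9*s^2 - 6*s - 2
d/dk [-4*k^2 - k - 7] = -8*k - 1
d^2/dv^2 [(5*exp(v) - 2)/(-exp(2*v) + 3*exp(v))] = (-5*exp(3*v) - 7*exp(2*v) - 18*exp(v) + 18)*exp(-v)/(exp(3*v) - 9*exp(2*v) + 27*exp(v) - 27)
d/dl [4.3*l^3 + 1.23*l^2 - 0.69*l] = 12.9*l^2 + 2.46*l - 0.69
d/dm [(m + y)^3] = 3*(m + y)^2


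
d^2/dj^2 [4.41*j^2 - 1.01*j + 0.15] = 8.82000000000000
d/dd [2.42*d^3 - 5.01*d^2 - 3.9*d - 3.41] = 7.26*d^2 - 10.02*d - 3.9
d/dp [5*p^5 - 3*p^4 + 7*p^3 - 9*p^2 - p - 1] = 25*p^4 - 12*p^3 + 21*p^2 - 18*p - 1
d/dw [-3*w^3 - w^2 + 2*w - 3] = -9*w^2 - 2*w + 2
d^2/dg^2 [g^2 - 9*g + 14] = 2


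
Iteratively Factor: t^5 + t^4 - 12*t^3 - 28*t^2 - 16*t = (t + 2)*(t^4 - t^3 - 10*t^2 - 8*t) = (t + 1)*(t + 2)*(t^3 - 2*t^2 - 8*t) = (t - 4)*(t + 1)*(t + 2)*(t^2 + 2*t) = t*(t - 4)*(t + 1)*(t + 2)*(t + 2)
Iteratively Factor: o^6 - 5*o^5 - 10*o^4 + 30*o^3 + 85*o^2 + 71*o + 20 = (o - 4)*(o^5 - o^4 - 14*o^3 - 26*o^2 - 19*o - 5) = (o - 4)*(o + 1)*(o^4 - 2*o^3 - 12*o^2 - 14*o - 5) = (o - 4)*(o + 1)^2*(o^3 - 3*o^2 - 9*o - 5) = (o - 4)*(o + 1)^3*(o^2 - 4*o - 5) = (o - 4)*(o + 1)^4*(o - 5)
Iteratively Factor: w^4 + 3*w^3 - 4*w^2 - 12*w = (w + 2)*(w^3 + w^2 - 6*w) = w*(w + 2)*(w^2 + w - 6) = w*(w + 2)*(w + 3)*(w - 2)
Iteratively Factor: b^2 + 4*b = (b)*(b + 4)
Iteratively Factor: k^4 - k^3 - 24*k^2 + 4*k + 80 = (k - 2)*(k^3 + k^2 - 22*k - 40) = (k - 2)*(k + 2)*(k^2 - k - 20) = (k - 5)*(k - 2)*(k + 2)*(k + 4)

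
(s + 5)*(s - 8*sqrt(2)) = s^2 - 8*sqrt(2)*s + 5*s - 40*sqrt(2)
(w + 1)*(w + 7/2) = w^2 + 9*w/2 + 7/2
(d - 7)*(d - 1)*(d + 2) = d^3 - 6*d^2 - 9*d + 14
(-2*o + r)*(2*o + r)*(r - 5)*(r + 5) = -4*o^2*r^2 + 100*o^2 + r^4 - 25*r^2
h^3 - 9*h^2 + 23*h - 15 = (h - 5)*(h - 3)*(h - 1)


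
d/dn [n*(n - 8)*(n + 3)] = 3*n^2 - 10*n - 24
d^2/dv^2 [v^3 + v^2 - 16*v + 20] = 6*v + 2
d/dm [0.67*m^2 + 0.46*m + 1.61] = 1.34*m + 0.46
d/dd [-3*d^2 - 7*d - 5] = -6*d - 7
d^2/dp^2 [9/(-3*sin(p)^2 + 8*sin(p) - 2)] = 18*(18*sin(p)^4 - 36*sin(p)^3 - 7*sin(p)^2 + 80*sin(p) - 58)/(3*sin(p)^2 - 8*sin(p) + 2)^3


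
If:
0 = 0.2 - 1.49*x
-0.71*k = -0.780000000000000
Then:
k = 1.10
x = 0.13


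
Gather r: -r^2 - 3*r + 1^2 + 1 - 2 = -r^2 - 3*r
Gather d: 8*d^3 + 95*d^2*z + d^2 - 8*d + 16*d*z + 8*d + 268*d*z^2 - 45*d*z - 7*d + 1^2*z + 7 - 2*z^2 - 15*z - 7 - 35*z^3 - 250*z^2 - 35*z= 8*d^3 + d^2*(95*z + 1) + d*(268*z^2 - 29*z - 7) - 35*z^3 - 252*z^2 - 49*z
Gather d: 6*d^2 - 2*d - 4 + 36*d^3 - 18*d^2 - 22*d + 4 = 36*d^3 - 12*d^2 - 24*d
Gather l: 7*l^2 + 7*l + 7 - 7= 7*l^2 + 7*l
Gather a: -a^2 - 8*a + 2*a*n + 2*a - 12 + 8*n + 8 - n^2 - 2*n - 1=-a^2 + a*(2*n - 6) - n^2 + 6*n - 5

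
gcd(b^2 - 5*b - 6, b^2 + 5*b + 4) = b + 1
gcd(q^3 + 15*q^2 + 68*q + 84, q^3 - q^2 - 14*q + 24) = 1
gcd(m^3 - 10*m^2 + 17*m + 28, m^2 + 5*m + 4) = m + 1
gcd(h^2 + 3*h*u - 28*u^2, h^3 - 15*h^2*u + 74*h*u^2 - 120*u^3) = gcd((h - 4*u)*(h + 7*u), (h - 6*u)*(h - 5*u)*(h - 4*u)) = -h + 4*u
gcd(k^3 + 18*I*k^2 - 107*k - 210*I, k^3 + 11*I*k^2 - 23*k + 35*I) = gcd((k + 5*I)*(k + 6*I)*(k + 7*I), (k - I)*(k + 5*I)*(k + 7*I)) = k^2 + 12*I*k - 35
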